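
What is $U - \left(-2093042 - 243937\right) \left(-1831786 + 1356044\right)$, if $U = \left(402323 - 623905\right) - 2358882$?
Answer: $-1111801643882$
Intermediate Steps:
$U = -2580464$ ($U = -221582 - 2358882 = -2580464$)
$U - \left(-2093042 - 243937\right) \left(-1831786 + 1356044\right) = -2580464 - \left(-2093042 - 243937\right) \left(-1831786 + 1356044\right) = -2580464 - \left(-2336979\right) \left(-475742\right) = -2580464 - 1111799063418 = -1111801643882$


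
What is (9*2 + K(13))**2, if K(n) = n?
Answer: 961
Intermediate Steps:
(9*2 + K(13))**2 = (9*2 + 13)**2 = (18 + 13)**2 = 31**2 = 961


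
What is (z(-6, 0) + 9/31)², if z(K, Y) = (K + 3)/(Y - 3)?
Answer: 1600/961 ≈ 1.6649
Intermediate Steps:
z(K, Y) = (3 + K)/(-3 + Y)
(z(-6, 0) + 9/31)² = ((3 - 6)/(-3 + 0) + 9/31)² = (-3/(-3) + 9*(1/31))² = (-⅓*(-3) + 9/31)² = (1 + 9/31)² = (40/31)² = 1600/961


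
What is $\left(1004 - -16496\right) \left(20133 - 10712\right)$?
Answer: $164867500$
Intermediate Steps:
$\left(1004 - -16496\right) \left(20133 - 10712\right) = \left(1004 + 16496\right) 9421 = 17500 \cdot 9421 = 164867500$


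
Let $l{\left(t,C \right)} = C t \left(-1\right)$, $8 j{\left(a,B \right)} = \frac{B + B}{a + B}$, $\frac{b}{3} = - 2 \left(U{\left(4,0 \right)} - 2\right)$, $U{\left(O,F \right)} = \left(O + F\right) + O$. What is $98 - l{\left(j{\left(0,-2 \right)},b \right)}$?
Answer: $89$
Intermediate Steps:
$U{\left(O,F \right)} = F + 2 O$ ($U{\left(O,F \right)} = \left(F + O\right) + O = F + 2 O$)
$b = -36$ ($b = 3 \left(- 2 \left(\left(0 + 2 \cdot 4\right) - 2\right)\right) = 3 \left(- 2 \left(\left(0 + 8\right) - 2\right)\right) = 3 \left(- 2 \left(8 - 2\right)\right) = 3 \left(\left(-2\right) 6\right) = 3 \left(-12\right) = -36$)
$j{\left(a,B \right)} = \frac{B}{4 \left(B + a\right)}$ ($j{\left(a,B \right)} = \frac{\left(B + B\right) \frac{1}{a + B}}{8} = \frac{2 B \frac{1}{B + a}}{8} = \frac{B}{4 \left(B + a\right)}$)
$l{\left(t,C \right)} = - C t$
$98 - l{\left(j{\left(0,-2 \right)},b \right)} = 98 - \left(-1\right) \left(-36\right) \frac{1}{4} \left(-2\right) \frac{1}{-2 + 0} = 98 - \left(-1\right) \left(-36\right) \frac{1}{4} \left(-2\right) \frac{1}{-2} = 98 - \left(-1\right) \left(-36\right) \frac{1}{4} \left(-2\right) \left(- \frac{1}{2}\right) = 98 - \left(-1\right) \left(-36\right) \frac{1}{4} = 98 - 9 = 89$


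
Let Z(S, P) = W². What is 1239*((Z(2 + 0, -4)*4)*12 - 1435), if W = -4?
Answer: -826413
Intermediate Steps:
Z(S, P) = 16 (Z(S, P) = (-4)² = 16)
1239*((Z(2 + 0, -4)*4)*12 - 1435) = 1239*((16*4)*12 - 1435) = 1239*(64*12 - 1435) = 1239*(768 - 1435) = 1239*(-667) = -826413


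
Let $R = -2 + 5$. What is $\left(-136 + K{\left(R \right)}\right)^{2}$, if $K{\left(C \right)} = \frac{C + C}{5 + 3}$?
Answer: $\frac{292681}{16} \approx 18293.0$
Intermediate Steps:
$R = 3$
$K{\left(C \right)} = \frac{C}{4}$ ($K{\left(C \right)} = \frac{2 C}{8} = 2 C \frac{1}{8} = \frac{C}{4}$)
$\left(-136 + K{\left(R \right)}\right)^{2} = \left(-136 + \frac{1}{4} \cdot 3\right)^{2} = \left(-136 + \frac{3}{4}\right)^{2} = \left(- \frac{541}{4}\right)^{2} = \frac{292681}{16}$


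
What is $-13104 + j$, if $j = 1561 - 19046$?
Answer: $-30589$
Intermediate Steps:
$j = -17485$
$-13104 + j = -13104 - 17485 = -30589$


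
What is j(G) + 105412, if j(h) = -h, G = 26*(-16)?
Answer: 105828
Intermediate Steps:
G = -416
j(G) + 105412 = -1*(-416) + 105412 = 416 + 105412 = 105828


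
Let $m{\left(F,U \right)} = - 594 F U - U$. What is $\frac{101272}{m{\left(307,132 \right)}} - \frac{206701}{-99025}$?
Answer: $\frac{73022816341}{35053958775} \approx 2.0832$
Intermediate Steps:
$m{\left(F,U \right)} = - U - 594 F U$ ($m{\left(F,U \right)} = - 594 F U - U = - U - 594 F U$)
$\frac{101272}{m{\left(307,132 \right)}} - \frac{206701}{-99025} = \frac{101272}{\left(-1\right) 132 \left(1 + 594 \cdot 307\right)} - \frac{206701}{-99025} = \frac{101272}{\left(-1\right) 132 \left(1 + 182358\right)} - - \frac{206701}{99025} = \frac{101272}{\left(-1\right) 132 \cdot 182359} + \frac{206701}{99025} = \frac{101272}{-24071388} + \frac{206701}{99025} = 101272 \left(- \frac{1}{24071388}\right) + \frac{206701}{99025} = - \frac{25318}{6017847} + \frac{206701}{99025} = \frac{73022816341}{35053958775}$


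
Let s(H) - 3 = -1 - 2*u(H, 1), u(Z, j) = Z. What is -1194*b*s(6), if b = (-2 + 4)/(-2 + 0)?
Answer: -11940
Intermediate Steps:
s(H) = 2 - 2*H (s(H) = 3 + (-1 - 2*H) = 2 - 2*H)
b = -1 (b = 2/(-2) = 2*(-1/2) = -1)
-1194*b*s(6) = -(-1194)*(2 - 2*6) = -(-1194)*(2 - 12) = -(-1194)*(-10) = -1194*10 = -11940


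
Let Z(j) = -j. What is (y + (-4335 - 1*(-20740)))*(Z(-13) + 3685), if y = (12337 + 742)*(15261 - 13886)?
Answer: 66564110940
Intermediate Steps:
y = 17983625 (y = 13079*1375 = 17983625)
(y + (-4335 - 1*(-20740)))*(Z(-13) + 3685) = (17983625 + (-4335 - 1*(-20740)))*(-1*(-13) + 3685) = (17983625 + (-4335 + 20740))*(13 + 3685) = (17983625 + 16405)*3698 = 18000030*3698 = 66564110940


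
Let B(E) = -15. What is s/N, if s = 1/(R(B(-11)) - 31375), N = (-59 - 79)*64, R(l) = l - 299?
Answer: 1/279877248 ≈ 3.5730e-9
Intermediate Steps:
R(l) = -299 + l
N = -8832 (N = -138*64 = -8832)
s = -1/31689 (s = 1/((-299 - 15) - 31375) = 1/(-314 - 31375) = 1/(-31689) = -1/31689 ≈ -3.1557e-5)
s/N = -1/31689/(-8832) = -1/31689*(-1/8832) = 1/279877248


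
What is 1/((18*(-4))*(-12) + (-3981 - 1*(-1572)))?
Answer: -1/1545 ≈ -0.00064725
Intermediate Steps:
1/((18*(-4))*(-12) + (-3981 - 1*(-1572))) = 1/(-72*(-12) + (-3981 + 1572)) = 1/(864 - 2409) = 1/(-1545) = -1/1545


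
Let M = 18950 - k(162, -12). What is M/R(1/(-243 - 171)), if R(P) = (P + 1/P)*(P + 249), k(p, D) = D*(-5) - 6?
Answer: -3238698816/17668459745 ≈ -0.18330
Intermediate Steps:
k(p, D) = -6 - 5*D (k(p, D) = -5*D - 6 = -6 - 5*D)
R(P) = (249 + P)*(P + 1/P) (R(P) = (P + 1/P)*(249 + P) = (249 + P)*(P + 1/P))
M = 18896 (M = 18950 - (-6 - 5*(-12)) = 18950 - (-6 + 60) = 18950 - 1*54 = 18950 - 54 = 18896)
M/R(1/(-243 - 171)) = 18896/(1 + (1/(-243 - 171))² + 249/(-243 - 171) + 249/(1/(-243 - 171))) = 18896/(1 + (1/(-414))² + 249/(-414) + 249/(1/(-414))) = 18896/(1 + (-1/414)² + 249*(-1/414) + 249/(-1/414)) = 18896/(1 + 1/171396 - 83/138 + 249*(-414)) = 18896/(1 + 1/171396 - 83/138 - 103086) = 18896/(-17668459745/171396) = 18896*(-171396/17668459745) = -3238698816/17668459745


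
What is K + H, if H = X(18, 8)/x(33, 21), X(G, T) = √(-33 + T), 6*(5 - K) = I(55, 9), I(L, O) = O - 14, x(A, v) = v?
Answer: 35/6 + 5*I/21 ≈ 5.8333 + 0.2381*I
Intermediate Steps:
I(L, O) = -14 + O
K = 35/6 (K = 5 - (-14 + 9)/6 = 5 - ⅙*(-5) = 5 + ⅚ = 35/6 ≈ 5.8333)
H = 5*I/21 (H = √(-33 + 8)/21 = √(-25)*(1/21) = (5*I)*(1/21) = 5*I/21 ≈ 0.2381*I)
K + H = 35/6 + 5*I/21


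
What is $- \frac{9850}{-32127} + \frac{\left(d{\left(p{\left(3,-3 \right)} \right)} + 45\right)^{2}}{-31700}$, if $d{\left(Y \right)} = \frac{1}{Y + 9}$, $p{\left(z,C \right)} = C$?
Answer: $\frac{2960460331}{12221110800} \approx 0.24224$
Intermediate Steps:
$d{\left(Y \right)} = \frac{1}{9 + Y}$
$- \frac{9850}{-32127} + \frac{\left(d{\left(p{\left(3,-3 \right)} \right)} + 45\right)^{2}}{-31700} = - \frac{9850}{-32127} + \frac{\left(\frac{1}{9 - 3} + 45\right)^{2}}{-31700} = \left(-9850\right) \left(- \frac{1}{32127}\right) + \left(\frac{1}{6} + 45\right)^{2} \left(- \frac{1}{31700}\right) = \frac{9850}{32127} + \left(\frac{1}{6} + 45\right)^{2} \left(- \frac{1}{31700}\right) = \frac{9850}{32127} + \left(\frac{271}{6}\right)^{2} \left(- \frac{1}{31700}\right) = \frac{9850}{32127} + \frac{73441}{36} \left(- \frac{1}{31700}\right) = \frac{9850}{32127} - \frac{73441}{1141200} = \frac{2960460331}{12221110800}$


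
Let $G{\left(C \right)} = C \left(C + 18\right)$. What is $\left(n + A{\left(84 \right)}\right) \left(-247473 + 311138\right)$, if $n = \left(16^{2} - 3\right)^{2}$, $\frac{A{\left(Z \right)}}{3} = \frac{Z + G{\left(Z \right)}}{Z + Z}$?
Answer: $\frac{8169938455}{2} \approx 4.085 \cdot 10^{9}$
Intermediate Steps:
$G{\left(C \right)} = C \left(18 + C\right)$
$A{\left(Z \right)} = \frac{3 \left(Z + Z \left(18 + Z\right)\right)}{2 Z}$ ($A{\left(Z \right)} = 3 \frac{Z + Z \left(18 + Z\right)}{Z + Z} = 3 \frac{Z + Z \left(18 + Z\right)}{2 Z} = \frac{3 \left(Z + Z \left(18 + Z\right)\right)}{2 Z}$)
$n = 64009$ ($n = \left(256 - 3\right)^{2} = 253^{2} = 64009$)
$\left(n + A{\left(84 \right)}\right) \left(-247473 + 311138\right) = \left(64009 + \left(\frac{57}{2} + \frac{3}{2} \cdot 84\right)\right) \left(-247473 + 311138\right) = \left(64009 + \left(\frac{57}{2} + 126\right)\right) 63665 = \left(64009 + \frac{309}{2}\right) 63665 = \frac{128327}{2} \cdot 63665 = \frac{8169938455}{2}$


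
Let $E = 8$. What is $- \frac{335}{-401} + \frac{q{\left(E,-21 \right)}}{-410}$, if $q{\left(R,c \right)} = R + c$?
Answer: $\frac{142563}{164410} \approx 0.86712$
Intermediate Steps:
$- \frac{335}{-401} + \frac{q{\left(E,-21 \right)}}{-410} = - \frac{335}{-401} + \frac{8 - 21}{-410} = \left(-335\right) \left(- \frac{1}{401}\right) - - \frac{13}{410} = \frac{335}{401} + \frac{13}{410} = \frac{142563}{164410}$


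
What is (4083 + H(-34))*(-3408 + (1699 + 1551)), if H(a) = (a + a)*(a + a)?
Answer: -1375706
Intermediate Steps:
H(a) = 4*a² (H(a) = (2*a)*(2*a) = 4*a²)
(4083 + H(-34))*(-3408 + (1699 + 1551)) = (4083 + 4*(-34)²)*(-3408 + (1699 + 1551)) = (4083 + 4*1156)*(-3408 + 3250) = (4083 + 4624)*(-158) = 8707*(-158) = -1375706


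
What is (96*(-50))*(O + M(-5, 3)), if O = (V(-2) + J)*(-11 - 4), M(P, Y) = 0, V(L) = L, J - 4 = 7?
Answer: 648000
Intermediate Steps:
J = 11 (J = 4 + 7 = 11)
O = -135 (O = (-2 + 11)*(-11 - 4) = 9*(-15) = -135)
(96*(-50))*(O + M(-5, 3)) = (96*(-50))*(-135 + 0) = -4800*(-135) = 648000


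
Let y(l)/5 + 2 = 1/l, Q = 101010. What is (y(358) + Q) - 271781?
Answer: -61139593/358 ≈ -1.7078e+5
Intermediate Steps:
y(l) = -10 + 5/l
(y(358) + Q) - 271781 = ((-10 + 5/358) + 101010) - 271781 = (-3575/358 + 101010) - 271781 = 36158005/358 - 271781 = -61139593/358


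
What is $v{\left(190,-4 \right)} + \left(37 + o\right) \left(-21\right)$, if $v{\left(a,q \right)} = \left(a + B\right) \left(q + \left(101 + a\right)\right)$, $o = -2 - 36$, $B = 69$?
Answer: $74354$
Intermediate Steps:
$o = -38$ ($o = -2 - 36 = -38$)
$v{\left(a,q \right)} = \left(69 + a\right) \left(101 + a + q\right)$ ($v{\left(a,q \right)} = \left(a + 69\right) \left(q + \left(101 + a\right)\right) = \left(69 + a\right) \left(101 + a + q\right)$)
$v{\left(190,-4 \right)} + \left(37 + o\right) \left(-21\right) = \left(6969 + 190^{2} + 69 \left(-4\right) + 170 \cdot 190 + 190 \left(-4\right)\right) + \left(37 - 38\right) \left(-21\right) = \left(6969 + 36100 - 276 + 32300 - 760\right) - -21 = 74333 + 21 = 74354$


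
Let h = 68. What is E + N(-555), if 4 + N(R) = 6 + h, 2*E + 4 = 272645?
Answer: 272781/2 ≈ 1.3639e+5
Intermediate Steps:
E = 272641/2 (E = -2 + (½)*272645 = -2 + 272645/2 = 272641/2 ≈ 1.3632e+5)
N(R) = 70 (N(R) = -4 + (6 + 68) = -4 + 74 = 70)
E + N(-555) = 272641/2 + 70 = 272781/2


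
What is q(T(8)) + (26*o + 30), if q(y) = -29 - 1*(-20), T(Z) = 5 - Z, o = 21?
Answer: 567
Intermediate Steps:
q(y) = -9 (q(y) = -29 + 20 = -9)
q(T(8)) + (26*o + 30) = -9 + (26*21 + 30) = -9 + (546 + 30) = -9 + 576 = 567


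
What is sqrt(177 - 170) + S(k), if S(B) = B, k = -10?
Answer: -10 + sqrt(7) ≈ -7.3542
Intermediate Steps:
sqrt(177 - 170) + S(k) = sqrt(177 - 170) - 10 = sqrt(7) - 10 = -10 + sqrt(7)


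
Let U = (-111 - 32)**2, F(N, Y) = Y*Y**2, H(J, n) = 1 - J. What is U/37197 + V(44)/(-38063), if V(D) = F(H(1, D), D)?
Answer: -2390238961/1415829411 ≈ -1.6882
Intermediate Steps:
F(N, Y) = Y**3
V(D) = D**3
U = 20449 (U = (-143)**2 = 20449)
U/37197 + V(44)/(-38063) = 20449/37197 + 44**3/(-38063) = 20449*(1/37197) + 85184*(-1/38063) = 20449/37197 - 85184/38063 = -2390238961/1415829411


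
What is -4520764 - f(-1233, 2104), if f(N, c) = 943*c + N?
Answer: -6503603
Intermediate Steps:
f(N, c) = N + 943*c
-4520764 - f(-1233, 2104) = -4520764 - (-1233 + 943*2104) = -4520764 - (-1233 + 1984072) = -4520764 - 1*1982839 = -4520764 - 1982839 = -6503603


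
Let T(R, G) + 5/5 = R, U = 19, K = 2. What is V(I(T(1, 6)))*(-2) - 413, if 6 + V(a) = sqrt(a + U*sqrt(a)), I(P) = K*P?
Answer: -401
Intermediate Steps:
T(R, G) = -1 + R
I(P) = 2*P
V(a) = -6 + sqrt(a + 19*sqrt(a))
V(I(T(1, 6)))*(-2) - 413 = (-6 + sqrt(2*(-1 + 1) + 19*sqrt(2*(-1 + 1))))*(-2) - 413 = (-6 + sqrt(2*0 + 19*sqrt(2*0)))*(-2) - 413 = (-6 + sqrt(0 + 19*sqrt(0)))*(-2) - 413 = (-6 + sqrt(0 + 19*0))*(-2) - 413 = (-6 + sqrt(0 + 0))*(-2) - 413 = (-6 + sqrt(0))*(-2) - 413 = (-6 + 0)*(-2) - 413 = -6*(-2) - 413 = 12 - 413 = -401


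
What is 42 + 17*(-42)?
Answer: -672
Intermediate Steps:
42 + 17*(-42) = 42 - 714 = -672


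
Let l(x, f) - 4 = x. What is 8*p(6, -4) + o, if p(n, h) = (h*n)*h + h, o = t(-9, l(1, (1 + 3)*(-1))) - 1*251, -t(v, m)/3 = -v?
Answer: 458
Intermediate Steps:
l(x, f) = 4 + x
t(v, m) = 3*v (t(v, m) = -(-3)*v = 3*v)
o = -278 (o = 3*(-9) - 1*251 = -27 - 251 = -278)
p(n, h) = h + n*h² (p(n, h) = n*h² + h = h + n*h²)
8*p(6, -4) + o = 8*(-4*(1 - 4*6)) - 278 = 8*(-4*(1 - 24)) - 278 = 8*(-4*(-23)) - 278 = 8*92 - 278 = 736 - 278 = 458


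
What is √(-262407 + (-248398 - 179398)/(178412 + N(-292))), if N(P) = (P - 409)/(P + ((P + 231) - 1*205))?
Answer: I*√2600770448996685990759/99554597 ≈ 512.26*I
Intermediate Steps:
N(P) = (-409 + P)/(26 + 2*P) (N(P) = (-409 + P)/(P + ((231 + P) - 205)) = (-409 + P)/(P + (26 + P)) = (-409 + P)/(26 + 2*P))
√(-262407 + (-248398 - 179398)/(178412 + N(-292))) = √(-262407 + (-248398 - 179398)/(178412 + (-409 - 292)/(2*(13 - 292)))) = √(-262407 - 427796/(178412 + (½)*(-701)/(-279))) = √(-262407 - 427796/(178412 + (½)*(-1/279)*(-701))) = √(-262407 - 427796/(178412 + 701/558)) = √(-262407 - 427796/99554597/558) = √(-262407 - 427796*558/99554597) = √(-262407 - 238710168/99554597) = √(-26124061845147/99554597) = I*√2600770448996685990759/99554597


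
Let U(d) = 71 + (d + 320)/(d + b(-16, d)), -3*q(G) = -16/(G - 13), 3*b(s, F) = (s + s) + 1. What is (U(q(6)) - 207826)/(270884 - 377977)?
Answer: 48413619/24952669 ≈ 1.9402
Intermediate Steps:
b(s, F) = ⅓ + 2*s/3 (b(s, F) = ((s + s) + 1)/3 = (2*s + 1)/3 = (1 + 2*s)/3 = ⅓ + 2*s/3)
q(G) = 16/(3*(-13 + G)) (q(G) = -(-16)/(3*(G - 13)) = -(-16)/(3*(-13 + G)) = 16/(3*(-13 + G)))
U(d) = 71 + (320 + d)/(-31/3 + d) (U(d) = 71 + (d + 320)/(d + (⅓ + (⅔)*(-16))) = 71 + (320 + d)/(d + (⅓ - 32/3)) = 71 + (320 + d)/(d - 31/3) = 71 + (320 + d)/(-31/3 + d))
(U(q(6)) - 207826)/(270884 - 377977) = ((-1241 + 216*(16/(3*(-13 + 6))))/(-31 + 3*(16/(3*(-13 + 6)))) - 207826)/(270884 - 377977) = ((-1241 + 216*((16/3)/(-7)))/(-31 + 3*((16/3)/(-7))) - 207826)/(-107093) = ((-1241 + 216*((16/3)*(-⅐)))/(-31 + 3*((16/3)*(-⅐))) - 207826)*(-1/107093) = ((-1241 + 216*(-16/21))/(-31 + 3*(-16/21)) - 207826)*(-1/107093) = ((-1241 - 1152/7)/(-31 - 16/7) - 207826)*(-1/107093) = (-9839/7/(-233/7) - 207826)*(-1/107093) = (-7/233*(-9839/7) - 207826)*(-1/107093) = (9839/233 - 207826)*(-1/107093) = -48413619/233*(-1/107093) = 48413619/24952669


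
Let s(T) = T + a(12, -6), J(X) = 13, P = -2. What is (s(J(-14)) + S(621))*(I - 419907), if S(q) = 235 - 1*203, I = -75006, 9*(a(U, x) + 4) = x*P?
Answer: -20951317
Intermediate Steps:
a(U, x) = -4 - 2*x/9 (a(U, x) = -4 + (x*(-2))/9 = -4 + (-2*x)/9 = -4 - 2*x/9)
S(q) = 32 (S(q) = 235 - 203 = 32)
s(T) = -8/3 + T (s(T) = T + (-4 - 2/9*(-6)) = T + (-4 + 4/3) = T - 8/3 = -8/3 + T)
(s(J(-14)) + S(621))*(I - 419907) = ((-8/3 + 13) + 32)*(-75006 - 419907) = (31/3 + 32)*(-494913) = (127/3)*(-494913) = -20951317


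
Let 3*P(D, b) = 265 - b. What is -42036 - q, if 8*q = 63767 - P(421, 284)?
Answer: -150023/3 ≈ -50008.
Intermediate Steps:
P(D, b) = 265/3 - b/3 (P(D, b) = (265 - b)/3 = 265/3 - b/3)
q = 23915/3 (q = (63767 - (265/3 - ⅓*284))/8 = (63767 - (265/3 - 284/3))/8 = (63767 - 1*(-19/3))/8 = (63767 + 19/3)/8 = (⅛)*(191320/3) = 23915/3 ≈ 7971.7)
-42036 - q = -42036 - 1*23915/3 = -42036 - 23915/3 = -150023/3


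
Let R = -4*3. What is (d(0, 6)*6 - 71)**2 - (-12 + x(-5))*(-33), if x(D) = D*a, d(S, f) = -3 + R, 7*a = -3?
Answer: 179170/7 ≈ 25596.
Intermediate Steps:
a = -3/7 (a = (1/7)*(-3) = -3/7 ≈ -0.42857)
R = -12
d(S, f) = -15 (d(S, f) = -3 - 12 = -15)
x(D) = -3*D/7 (x(D) = D*(-3/7) = -3*D/7)
(d(0, 6)*6 - 71)**2 - (-12 + x(-5))*(-33) = (-15*6 - 71)**2 - (-12 - 3/7*(-5))*(-33) = (-90 - 71)**2 - (-12 + 15/7)*(-33) = (-161)**2 - (-69)*(-33)/7 = 25921 - 1*2277/7 = 25921 - 2277/7 = 179170/7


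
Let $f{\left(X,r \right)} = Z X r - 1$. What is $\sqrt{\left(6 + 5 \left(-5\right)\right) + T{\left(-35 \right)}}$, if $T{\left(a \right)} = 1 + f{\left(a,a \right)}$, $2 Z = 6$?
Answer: $2 \sqrt{914} \approx 60.465$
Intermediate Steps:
$Z = 3$ ($Z = \frac{1}{2} \cdot 6 = 3$)
$f{\left(X,r \right)} = -1 + 3 X r$ ($f{\left(X,r \right)} = 3 X r - 1 = -1 + 3 X r$)
$T{\left(a \right)} = 3 a^{2}$ ($T{\left(a \right)} = 1 + \left(-1 + 3 a a\right) = 1 + \left(-1 + 3 a^{2}\right) = 3 a^{2}$)
$\sqrt{\left(6 + 5 \left(-5\right)\right) + T{\left(-35 \right)}} = \sqrt{\left(6 + 5 \left(-5\right)\right) + 3 \left(-35\right)^{2}} = \sqrt{\left(6 - 25\right) + 3 \cdot 1225} = \sqrt{-19 + 3675} = \sqrt{3656} = 2 \sqrt{914}$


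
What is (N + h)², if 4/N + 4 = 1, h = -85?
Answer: 67081/9 ≈ 7453.4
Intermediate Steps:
N = -4/3 (N = 4/(-4 + 1) = 4/(-3) = 4*(-⅓) = -4/3 ≈ -1.3333)
(N + h)² = (-4/3 - 85)² = (-259/3)² = 67081/9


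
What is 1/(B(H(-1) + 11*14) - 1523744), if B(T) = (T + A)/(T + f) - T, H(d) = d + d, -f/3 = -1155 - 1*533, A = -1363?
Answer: -5216/7948642747 ≈ -6.5621e-7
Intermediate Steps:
f = 5064 (f = -3*(-1155 - 1*533) = -3*(-1155 - 533) = -3*(-1688) = 5064)
H(d) = 2*d
B(T) = -T + (-1363 + T)/(5064 + T) (B(T) = (T - 1363)/(T + 5064) - T = (-1363 + T)/(5064 + T) - T = -T + (-1363 + T)/(5064 + T))
1/(B(H(-1) + 11*14) - 1523744) = 1/((-1363 - (2*(-1) + 11*14)**2 - 5063*(2*(-1) + 11*14))/(5064 + (2*(-1) + 11*14)) - 1523744) = 1/((-1363 - (-2 + 154)**2 - 5063*(-2 + 154))/(5064 + (-2 + 154)) - 1523744) = 1/((-1363 - 1*152**2 - 5063*152)/(5064 + 152) - 1523744) = 1/((-1363 - 1*23104 - 769576)/5216 - 1523744) = 1/((-1363 - 23104 - 769576)/5216 - 1523744) = 1/((1/5216)*(-794043) - 1523744) = 1/(-794043/5216 - 1523744) = 1/(-7948642747/5216) = -5216/7948642747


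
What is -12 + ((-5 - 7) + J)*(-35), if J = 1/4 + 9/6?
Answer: 1387/4 ≈ 346.75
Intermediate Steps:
J = 7/4 (J = 1*(¼) + 9*(⅙) = ¼ + 3/2 = 7/4 ≈ 1.7500)
-12 + ((-5 - 7) + J)*(-35) = -12 + ((-5 - 7) + 7/4)*(-35) = -12 + (-12 + 7/4)*(-35) = -12 - 41/4*(-35) = -12 + 1435/4 = 1387/4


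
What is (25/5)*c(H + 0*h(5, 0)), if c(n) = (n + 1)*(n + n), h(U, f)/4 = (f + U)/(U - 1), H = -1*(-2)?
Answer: 60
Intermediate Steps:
H = 2
h(U, f) = 4*(U + f)/(-1 + U) (h(U, f) = 4*((f + U)/(U - 1)) = 4*((U + f)/(-1 + U)) = 4*(U + f)/(-1 + U))
c(n) = 2*n*(1 + n) (c(n) = (1 + n)*(2*n) = 2*n*(1 + n))
(25/5)*c(H + 0*h(5, 0)) = (25/5)*(2*(2 + 0*(4*(5 + 0)/(-1 + 5)))*(1 + (2 + 0*(4*(5 + 0)/(-1 + 5))))) = (25*(⅕))*(2*(2 + 0*(4*5/4))*(1 + (2 + 0*(4*5/4)))) = 5*(2*(2 + 0*(4*(¼)*5))*(1 + (2 + 0*(4*(¼)*5)))) = 5*(2*(2 + 0*5)*(1 + (2 + 0*5))) = 5*(2*(2 + 0)*(1 + (2 + 0))) = 5*(2*2*(1 + 2)) = 5*(2*2*3) = 5*12 = 60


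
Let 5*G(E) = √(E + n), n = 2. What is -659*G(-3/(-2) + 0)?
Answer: -659*√14/10 ≈ -246.58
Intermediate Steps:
G(E) = √(2 + E)/5 (G(E) = √(E + 2)/5 = √(2 + E)/5)
-659*G(-3/(-2) + 0) = -659*√(2 + (-3/(-2) + 0))/5 = -659*√(2 + (-3*(-½) + 0))/5 = -659*√(2 + (3/2 + 0))/5 = -659*√(2 + 3/2)/5 = -659*√(7/2)/5 = -659*√14/2/5 = -659*√14/10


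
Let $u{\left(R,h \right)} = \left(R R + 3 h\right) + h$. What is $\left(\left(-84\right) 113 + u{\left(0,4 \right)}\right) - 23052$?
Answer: $-32528$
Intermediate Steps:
$u{\left(R,h \right)} = R^{2} + 4 h$ ($u{\left(R,h \right)} = \left(R^{2} + 3 h\right) + h = R^{2} + 4 h$)
$\left(\left(-84\right) 113 + u{\left(0,4 \right)}\right) - 23052 = \left(\left(-84\right) 113 + \left(0^{2} + 4 \cdot 4\right)\right) - 23052 = \left(-9492 + \left(0 + 16\right)\right) - 23052 = \left(-9492 + 16\right) - 23052 = -9476 - 23052 = -32528$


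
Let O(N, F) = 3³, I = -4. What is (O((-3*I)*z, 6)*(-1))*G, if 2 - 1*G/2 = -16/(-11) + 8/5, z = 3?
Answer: 3132/55 ≈ 56.945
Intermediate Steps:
O(N, F) = 27
G = -116/55 (G = 4 - 2*(-16/(-11) + 8/5) = 4 - 2*(-16*(-1/11) + 8*(⅕)) = 4 - 2*(16/11 + 8/5) = 4 - 2*168/55 = 4 - 336/55 = -116/55 ≈ -2.1091)
(O((-3*I)*z, 6)*(-1))*G = (27*(-1))*(-116/55) = -27*(-116/55) = 3132/55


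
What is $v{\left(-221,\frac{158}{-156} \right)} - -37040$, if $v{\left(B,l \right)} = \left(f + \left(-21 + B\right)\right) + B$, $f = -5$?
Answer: $36572$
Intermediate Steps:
$v{\left(B,l \right)} = -26 + 2 B$ ($v{\left(B,l \right)} = \left(-5 + \left(-21 + B\right)\right) + B = \left(-26 + B\right) + B = -26 + 2 B$)
$v{\left(-221,\frac{158}{-156} \right)} - -37040 = \left(-26 + 2 \left(-221\right)\right) - -37040 = \left(-26 - 442\right) + 37040 = -468 + 37040 = 36572$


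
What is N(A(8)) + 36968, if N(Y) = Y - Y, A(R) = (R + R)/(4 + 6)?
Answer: 36968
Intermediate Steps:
A(R) = R/5 (A(R) = (2*R)/10 = (2*R)*(⅒) = R/5)
N(Y) = 0
N(A(8)) + 36968 = 0 + 36968 = 36968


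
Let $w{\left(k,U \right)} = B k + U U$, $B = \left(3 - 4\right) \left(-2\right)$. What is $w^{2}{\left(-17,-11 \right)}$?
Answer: $7569$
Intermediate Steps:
$B = 2$ ($B = \left(-1\right) \left(-2\right) = 2$)
$w{\left(k,U \right)} = U^{2} + 2 k$ ($w{\left(k,U \right)} = 2 k + U U = 2 k + U^{2} = U^{2} + 2 k$)
$w^{2}{\left(-17,-11 \right)} = \left(\left(-11\right)^{2} + 2 \left(-17\right)\right)^{2} = \left(121 - 34\right)^{2} = 87^{2} = 7569$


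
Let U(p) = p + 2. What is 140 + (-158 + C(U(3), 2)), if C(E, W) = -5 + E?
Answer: -18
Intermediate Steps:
U(p) = 2 + p
140 + (-158 + C(U(3), 2)) = 140 + (-158 + (-5 + (2 + 3))) = 140 + (-158 + (-5 + 5)) = 140 + (-158 + 0) = 140 - 158 = -18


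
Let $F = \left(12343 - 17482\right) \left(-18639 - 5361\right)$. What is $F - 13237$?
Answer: $123322763$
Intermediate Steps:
$F = 123336000$ ($F = \left(-5139\right) \left(-24000\right) = 123336000$)
$F - 13237 = 123336000 - 13237 = 123322763$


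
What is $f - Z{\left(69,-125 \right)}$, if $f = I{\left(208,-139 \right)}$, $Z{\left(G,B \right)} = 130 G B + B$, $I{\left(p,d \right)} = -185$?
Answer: $1121190$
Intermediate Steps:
$Z{\left(G,B \right)} = B + 130 B G$ ($Z{\left(G,B \right)} = 130 B G + B = B + 130 B G$)
$f = -185$
$f - Z{\left(69,-125 \right)} = -185 - - 125 \left(1 + 130 \cdot 69\right) = -185 - - 125 \left(1 + 8970\right) = -185 - \left(-125\right) 8971 = -185 - -1121375 = -185 + 1121375 = 1121190$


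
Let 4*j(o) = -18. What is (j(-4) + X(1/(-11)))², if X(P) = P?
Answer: 10201/484 ≈ 21.076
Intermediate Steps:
j(o) = -9/2 (j(o) = (¼)*(-18) = -9/2)
(j(-4) + X(1/(-11)))² = (-9/2 + 1/(-11))² = (-9/2 - 1/11)² = (-101/22)² = 10201/484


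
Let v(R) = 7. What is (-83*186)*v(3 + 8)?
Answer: -108066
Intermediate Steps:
(-83*186)*v(3 + 8) = -83*186*7 = -15438*7 = -108066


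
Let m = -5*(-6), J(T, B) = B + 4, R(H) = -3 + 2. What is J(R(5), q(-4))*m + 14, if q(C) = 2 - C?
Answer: 314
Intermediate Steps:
R(H) = -1
J(T, B) = 4 + B
m = 30
J(R(5), q(-4))*m + 14 = (4 + (2 - 1*(-4)))*30 + 14 = (4 + (2 + 4))*30 + 14 = (4 + 6)*30 + 14 = 10*30 + 14 = 300 + 14 = 314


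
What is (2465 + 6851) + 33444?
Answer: 42760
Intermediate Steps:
(2465 + 6851) + 33444 = 9316 + 33444 = 42760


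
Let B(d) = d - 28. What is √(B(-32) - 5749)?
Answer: I*√5809 ≈ 76.217*I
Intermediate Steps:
B(d) = -28 + d
√(B(-32) - 5749) = √((-28 - 32) - 5749) = √(-60 - 5749) = √(-5809) = I*√5809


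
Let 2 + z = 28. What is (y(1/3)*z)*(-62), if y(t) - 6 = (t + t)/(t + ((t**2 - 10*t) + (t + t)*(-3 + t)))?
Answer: -66092/7 ≈ -9441.7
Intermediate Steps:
y(t) = 6 + 2*t/(t**2 - 9*t + 2*t*(-3 + t)) (y(t) = 6 + (t + t)/(t + ((t**2 - 10*t) + (t + t)*(-3 + t))) = 6 + (2*t)/(t + ((t**2 - 10*t) + (2*t)*(-3 + t))) = 6 + (2*t)/(t + ((t**2 - 10*t) + 2*t*(-3 + t))) = 6 + (2*t)/(t + (t**2 - 10*t + 2*t*(-3 + t))) = 6 + (2*t)/(t**2 - 9*t + 2*t*(-3 + t)) = 6 + 2*t/(t**2 - 9*t + 2*t*(-3 + t)))
z = 26 (z = -2 + 28 = 26)
(y(1/3)*z)*(-62) = ((2*(-44 + 9/3)/(3*(-5 + 1/3)))*26)*(-62) = ((2*(-44 + 9*(1/3))/(3*(-5 + 1/3)))*26)*(-62) = ((2*(-44 + 3)/(3*(-14/3)))*26)*(-62) = (((2/3)*(-3/14)*(-41))*26)*(-62) = ((41/7)*26)*(-62) = (1066/7)*(-62) = -66092/7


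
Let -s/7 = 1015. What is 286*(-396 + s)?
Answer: -2145286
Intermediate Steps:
s = -7105 (s = -7*1015 = -7105)
286*(-396 + s) = 286*(-396 - 7105) = 286*(-7501) = -2145286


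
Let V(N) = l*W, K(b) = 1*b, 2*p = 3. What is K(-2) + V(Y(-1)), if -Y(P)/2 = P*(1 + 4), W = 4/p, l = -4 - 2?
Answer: -18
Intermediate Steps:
p = 3/2 (p = (1/2)*3 = 3/2 ≈ 1.5000)
K(b) = b
l = -6
W = 8/3 (W = 4/(3/2) = 4*(2/3) = 8/3 ≈ 2.6667)
Y(P) = -10*P (Y(P) = -2*P*(1 + 4) = -2*P*5 = -10*P)
V(N) = -16 (V(N) = -6*8/3 = -16)
K(-2) + V(Y(-1)) = -2 - 16 = -18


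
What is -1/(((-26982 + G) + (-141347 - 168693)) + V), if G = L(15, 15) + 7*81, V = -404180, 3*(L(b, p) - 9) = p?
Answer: 1/740621 ≈ 1.3502e-6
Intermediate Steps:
L(b, p) = 9 + p/3
G = 581 (G = (9 + (⅓)*15) + 7*81 = (9 + 5) + 567 = 14 + 567 = 581)
-1/(((-26982 + G) + (-141347 - 168693)) + V) = -1/(((-26982 + 581) + (-141347 - 168693)) - 404180) = -1/((-26401 - 310040) - 404180) = -1/(-336441 - 404180) = -1/(-740621) = -1*(-1/740621) = 1/740621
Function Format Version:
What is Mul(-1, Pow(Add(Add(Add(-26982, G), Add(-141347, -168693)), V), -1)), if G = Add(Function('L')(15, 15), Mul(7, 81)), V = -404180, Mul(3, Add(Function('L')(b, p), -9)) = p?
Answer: Rational(1, 740621) ≈ 1.3502e-6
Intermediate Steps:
Function('L')(b, p) = Add(9, Mul(Rational(1, 3), p))
G = 581 (G = Add(Add(9, Mul(Rational(1, 3), 15)), Mul(7, 81)) = Add(Add(9, 5), 567) = Add(14, 567) = 581)
Mul(-1, Pow(Add(Add(Add(-26982, G), Add(-141347, -168693)), V), -1)) = Mul(-1, Pow(Add(Add(Add(-26982, 581), Add(-141347, -168693)), -404180), -1)) = Mul(-1, Pow(Add(Add(-26401, -310040), -404180), -1)) = Mul(-1, Pow(Add(-336441, -404180), -1)) = Mul(-1, Pow(-740621, -1)) = Mul(-1, Rational(-1, 740621)) = Rational(1, 740621)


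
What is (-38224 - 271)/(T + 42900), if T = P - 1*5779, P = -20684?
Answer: -38495/16437 ≈ -2.3420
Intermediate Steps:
T = -26463 (T = -20684 - 1*5779 = -20684 - 5779 = -26463)
(-38224 - 271)/(T + 42900) = (-38224 - 271)/(-26463 + 42900) = -38495/16437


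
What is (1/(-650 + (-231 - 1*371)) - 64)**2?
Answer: 6420656641/1567504 ≈ 4096.1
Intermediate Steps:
(1/(-650 + (-231 - 1*371)) - 64)**2 = (1/(-650 + (-231 - 371)) - 64)**2 = (1/(-650 - 602) - 64)**2 = (1/(-1252) - 64)**2 = (-1/1252 - 64)**2 = (-80129/1252)**2 = 6420656641/1567504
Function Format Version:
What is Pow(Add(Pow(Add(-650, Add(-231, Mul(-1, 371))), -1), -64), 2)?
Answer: Rational(6420656641, 1567504) ≈ 4096.1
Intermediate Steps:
Pow(Add(Pow(Add(-650, Add(-231, Mul(-1, 371))), -1), -64), 2) = Pow(Add(Pow(Add(-650, Add(-231, -371)), -1), -64), 2) = Pow(Add(Pow(Add(-650, -602), -1), -64), 2) = Pow(Add(Pow(-1252, -1), -64), 2) = Pow(Add(Rational(-1, 1252), -64), 2) = Pow(Rational(-80129, 1252), 2) = Rational(6420656641, 1567504)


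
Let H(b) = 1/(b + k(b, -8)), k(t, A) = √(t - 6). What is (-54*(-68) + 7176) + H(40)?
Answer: 8494004/783 - √34/1566 ≈ 10848.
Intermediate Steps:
k(t, A) = √(-6 + t)
H(b) = 1/(b + √(-6 + b))
(-54*(-68) + 7176) + H(40) = (-54*(-68) + 7176) + 1/(40 + √(-6 + 40)) = (3672 + 7176) + 1/(40 + √34) = 10848 + 1/(40 + √34)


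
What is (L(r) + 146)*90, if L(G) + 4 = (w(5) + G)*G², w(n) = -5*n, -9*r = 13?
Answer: 632960/81 ≈ 7814.3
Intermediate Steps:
r = -13/9 (r = -⅑*13 = -13/9 ≈ -1.4444)
L(G) = -4 + G²*(-25 + G) (L(G) = -4 + (-5*5 + G)*G² = -4 + (-25 + G)*G² = -4 + G²*(-25 + G))
(L(r) + 146)*90 = ((-4 + (-13/9)³ - 25*(-13/9)²) + 146)*90 = ((-4 - 2197/729 - 25*169/81) + 146)*90 = ((-4 - 2197/729 - 4225/81) + 146)*90 = (-43138/729 + 146)*90 = (63296/729)*90 = 632960/81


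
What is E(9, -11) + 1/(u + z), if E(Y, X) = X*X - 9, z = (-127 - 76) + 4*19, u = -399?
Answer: 58911/526 ≈ 112.00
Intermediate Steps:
z = -127 (z = -203 + 76 = -127)
E(Y, X) = -9 + X² (E(Y, X) = X² - 9 = -9 + X²)
E(9, -11) + 1/(u + z) = (-9 + (-11)²) + 1/(-399 - 127) = (-9 + 121) + 1/(-526) = 112 - 1/526 = 58911/526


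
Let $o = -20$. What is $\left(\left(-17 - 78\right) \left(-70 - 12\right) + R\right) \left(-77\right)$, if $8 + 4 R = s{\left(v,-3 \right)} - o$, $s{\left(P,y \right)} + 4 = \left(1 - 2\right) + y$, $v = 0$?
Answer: $-599907$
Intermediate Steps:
$s{\left(P,y \right)} = -5 + y$ ($s{\left(P,y \right)} = -4 + \left(\left(1 - 2\right) + y\right) = -4 + \left(-1 + y\right) = -5 + y$)
$R = 1$ ($R = -2 + \frac{\left(-5 - 3\right) - -20}{4} = -2 + \frac{-8 + 20}{4} = -2 + \frac{1}{4} \cdot 12 = -2 + 3 = 1$)
$\left(\left(-17 - 78\right) \left(-70 - 12\right) + R\right) \left(-77\right) = \left(\left(-17 - 78\right) \left(-70 - 12\right) + 1\right) \left(-77\right) = \left(- 95 \left(-70 - 12\right) + 1\right) \left(-77\right) = \left(\left(-95\right) \left(-82\right) + 1\right) \left(-77\right) = \left(7790 + 1\right) \left(-77\right) = 7791 \left(-77\right) = -599907$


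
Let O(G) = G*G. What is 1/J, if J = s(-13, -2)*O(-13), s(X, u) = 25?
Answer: 1/4225 ≈ 0.00023669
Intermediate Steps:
O(G) = G²
J = 4225 (J = 25*(-13)² = 25*169 = 4225)
1/J = 1/4225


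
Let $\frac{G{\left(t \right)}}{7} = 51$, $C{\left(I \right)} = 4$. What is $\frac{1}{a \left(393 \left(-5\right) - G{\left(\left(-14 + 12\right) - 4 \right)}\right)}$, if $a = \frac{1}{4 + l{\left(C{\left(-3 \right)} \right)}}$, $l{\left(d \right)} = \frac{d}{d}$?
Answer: $- \frac{5}{2322} \approx -0.0021533$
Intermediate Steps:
$G{\left(t \right)} = 357$ ($G{\left(t \right)} = 7 \cdot 51 = 357$)
$l{\left(d \right)} = 1$
$a = \frac{1}{5}$ ($a = \frac{1}{4 + 1} = \frac{1}{5} \approx 0.2$)
$\frac{1}{a \left(393 \left(-5\right) - G{\left(\left(-14 + 12\right) - 4 \right)}\right)} = \frac{1}{\frac{1}{5} \left(393 \left(-5\right) - 357\right)} = \frac{1}{\frac{1}{5} \left(-1965 - 357\right)} = \frac{1}{\frac{1}{5} \left(-2322\right)} = \frac{1}{- \frac{2322}{5}} = - \frac{5}{2322}$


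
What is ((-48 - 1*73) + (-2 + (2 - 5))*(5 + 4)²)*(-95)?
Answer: 49970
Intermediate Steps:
((-48 - 1*73) + (-2 + (2 - 5))*(5 + 4)²)*(-95) = ((-48 - 73) + (-2 - 3)*9²)*(-95) = (-121 - 5*81)*(-95) = (-121 - 405)*(-95) = -526*(-95) = 49970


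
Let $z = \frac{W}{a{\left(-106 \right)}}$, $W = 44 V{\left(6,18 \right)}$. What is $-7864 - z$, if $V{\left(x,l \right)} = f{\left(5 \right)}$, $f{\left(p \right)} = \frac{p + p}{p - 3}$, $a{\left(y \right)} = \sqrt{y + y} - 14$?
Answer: $- \frac{400679}{51} + \frac{55 i \sqrt{53}}{51} \approx -7856.5 + 7.8511 i$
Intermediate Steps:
$a{\left(y \right)} = -14 + \sqrt{2} \sqrt{y}$ ($a{\left(y \right)} = \sqrt{2 y} - 14 = \sqrt{2} \sqrt{y} - 14 = -14 + \sqrt{2} \sqrt{y}$)
$f{\left(p \right)} = \frac{2 p}{-3 + p}$
$V{\left(x,l \right)} = 5$ ($V{\left(x,l \right)} = 2 \cdot 5 \frac{1}{-3 + 5} = 2 \cdot 5 \cdot \frac{1}{2} = 5$)
$W = 220$ ($W = 44 \cdot 5 = 220$)
$z = \frac{220}{-14 + 2 i \sqrt{53}}$ ($z = \frac{220}{-14 + \sqrt{2} \sqrt{-106}} = \frac{220}{-14 + \sqrt{2} i \sqrt{106}} = \frac{220}{-14 + 2 i \sqrt{53}} \approx -7.549 - 7.8511 i$)
$-7864 - z = -7864 - \left(- \frac{385}{51} - \frac{55 i \sqrt{53}}{51}\right) = -7864 + \left(\frac{385}{51} + \frac{55 i \sqrt{53}}{51}\right) = - \frac{400679}{51} + \frac{55 i \sqrt{53}}{51}$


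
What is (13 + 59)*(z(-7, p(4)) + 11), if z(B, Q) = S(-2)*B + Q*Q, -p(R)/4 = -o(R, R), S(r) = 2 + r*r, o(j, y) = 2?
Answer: 2376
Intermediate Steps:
S(r) = 2 + r**2
p(R) = 8 (p(R) = -(-4)*2 = -4*(-2) = 8)
z(B, Q) = Q**2 + 6*B (z(B, Q) = (2 + (-2)**2)*B + Q*Q = (2 + 4)*B + Q**2 = 6*B + Q**2 = Q**2 + 6*B)
(13 + 59)*(z(-7, p(4)) + 11) = (13 + 59)*((8**2 + 6*(-7)) + 11) = 72*((64 - 42) + 11) = 72*(22 + 11) = 72*33 = 2376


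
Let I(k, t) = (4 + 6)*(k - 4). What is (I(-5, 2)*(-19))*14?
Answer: 23940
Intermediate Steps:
I(k, t) = -40 + 10*k (I(k, t) = 10*(-4 + k) = -40 + 10*k)
(I(-5, 2)*(-19))*14 = ((-40 + 10*(-5))*(-19))*14 = ((-40 - 50)*(-19))*14 = -90*(-19)*14 = 1710*14 = 23940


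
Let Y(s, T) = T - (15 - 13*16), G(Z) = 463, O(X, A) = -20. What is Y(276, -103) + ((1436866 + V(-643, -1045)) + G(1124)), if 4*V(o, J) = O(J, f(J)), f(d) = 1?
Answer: 1437414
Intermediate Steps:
V(o, J) = -5 (V(o, J) = (¼)*(-20) = -5)
Y(s, T) = 193 + T (Y(s, T) = T - (15 - 208) = T - 1*(-193) = T + 193 = 193 + T)
Y(276, -103) + ((1436866 + V(-643, -1045)) + G(1124)) = (193 - 103) + ((1436866 - 5) + 463) = 90 + (1436861 + 463) = 90 + 1437324 = 1437414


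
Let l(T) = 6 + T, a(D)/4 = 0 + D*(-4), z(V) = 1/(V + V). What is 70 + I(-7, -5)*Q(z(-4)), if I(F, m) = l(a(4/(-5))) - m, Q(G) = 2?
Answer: 588/5 ≈ 117.60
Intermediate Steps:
z(V) = 1/(2*V)
a(D) = -16*D (a(D) = 4*(0 + D*(-4)) = 4*(0 - 4*D) = 4*(-4*D) = -16*D)
I(F, m) = 94/5 - m (I(F, m) = (6 - 64/(-5)) - m = (6 - 64*(-1)/5) - m = (6 - 16*(-4/5)) - m = (6 + 64/5) - m = 94/5 - m)
70 + I(-7, -5)*Q(z(-4)) = 70 + (94/5 - 1*(-5))*2 = 70 + (94/5 + 5)*2 = 70 + (119/5)*2 = 70 + 238/5 = 588/5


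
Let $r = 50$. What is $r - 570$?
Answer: $-520$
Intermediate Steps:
$r - 570 = 50 - 570 = -520$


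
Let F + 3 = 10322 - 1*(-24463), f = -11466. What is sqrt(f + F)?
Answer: 2*sqrt(5829) ≈ 152.70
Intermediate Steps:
F = 34782 (F = -3 + (10322 - 1*(-24463)) = -3 + (10322 + 24463) = -3 + 34785 = 34782)
sqrt(f + F) = sqrt(-11466 + 34782) = sqrt(23316) = 2*sqrt(5829)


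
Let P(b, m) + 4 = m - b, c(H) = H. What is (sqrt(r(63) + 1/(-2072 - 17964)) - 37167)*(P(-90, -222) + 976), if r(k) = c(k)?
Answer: -31220280 + 420*sqrt(6322695403)/5009 ≈ -3.1214e+7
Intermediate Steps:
P(b, m) = -4 + m - b (P(b, m) = -4 + (m - b) = -4 + m - b)
r(k) = k
(sqrt(r(63) + 1/(-2072 - 17964)) - 37167)*(P(-90, -222) + 976) = (sqrt(63 + 1/(-2072 - 17964)) - 37167)*((-4 - 222 - 1*(-90)) + 976) = (sqrt(63 + 1/(-20036)) - 37167)*((-4 - 222 + 90) + 976) = (sqrt(63 - 1/20036) - 37167)*(-136 + 976) = (sqrt(1262267/20036) - 37167)*840 = (sqrt(6322695403)/10018 - 37167)*840 = (-37167 + sqrt(6322695403)/10018)*840 = -31220280 + 420*sqrt(6322695403)/5009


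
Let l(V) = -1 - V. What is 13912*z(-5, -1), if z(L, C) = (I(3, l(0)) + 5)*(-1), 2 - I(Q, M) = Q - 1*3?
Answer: -97384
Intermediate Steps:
I(Q, M) = 5 - Q (I(Q, M) = 2 - (Q - 1*3) = 2 - (Q - 3) = 2 - (-3 + Q) = 2 + (3 - Q) = 5 - Q)
z(L, C) = -7 (z(L, C) = ((5 - 1*3) + 5)*(-1) = ((5 - 3) + 5)*(-1) = (2 + 5)*(-1) = 7*(-1) = -7)
13912*z(-5, -1) = 13912*(-7) = -97384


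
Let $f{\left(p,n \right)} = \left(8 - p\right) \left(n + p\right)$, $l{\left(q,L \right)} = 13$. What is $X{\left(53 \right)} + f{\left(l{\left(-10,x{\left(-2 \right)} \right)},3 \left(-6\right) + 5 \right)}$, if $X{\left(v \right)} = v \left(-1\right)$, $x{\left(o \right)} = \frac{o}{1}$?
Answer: $-53$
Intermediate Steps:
$x{\left(o \right)} = o$ ($x{\left(o \right)} = o 1 = o$)
$X{\left(v \right)} = - v$
$X{\left(53 \right)} + f{\left(l{\left(-10,x{\left(-2 \right)} \right)},3 \left(-6\right) + 5 \right)} = \left(-1\right) 53 + \left(- 13^{2} + 8 \left(3 \left(-6\right) + 5\right) + 8 \cdot 13 - \left(3 \left(-6\right) + 5\right) 13\right) = -53 + \left(\left(-1\right) 169 + 8 \left(-18 + 5\right) + 104 - \left(-18 + 5\right) 13\right) = -53 + \left(-169 + 8 \left(-13\right) + 104 - \left(-13\right) 13\right) = -53 + \left(-169 - 104 + 104 + 169\right) = -53 + 0 = -53$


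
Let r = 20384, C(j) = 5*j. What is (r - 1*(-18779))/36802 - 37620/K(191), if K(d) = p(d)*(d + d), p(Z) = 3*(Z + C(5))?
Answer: 115413349/126525276 ≈ 0.91218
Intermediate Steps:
p(Z) = 75 + 3*Z (p(Z) = 3*(Z + 5*5) = 3*(Z + 25) = 3*(25 + Z) = 75 + 3*Z)
K(d) = 2*d*(75 + 3*d) (K(d) = (75 + 3*d)*(d + d) = (75 + 3*d)*(2*d) = 2*d*(75 + 3*d))
(r - 1*(-18779))/36802 - 37620/K(191) = (20384 - 1*(-18779))/36802 - 37620*1/(1146*(25 + 191)) = (20384 + 18779)*(1/36802) - 37620/(6*191*216) = 39163*(1/36802) - 37620/247536 = 39163/36802 - 37620*1/247536 = 39163/36802 - 1045/6876 = 115413349/126525276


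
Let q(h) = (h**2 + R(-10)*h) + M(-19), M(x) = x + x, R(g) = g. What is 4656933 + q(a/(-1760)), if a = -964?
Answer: 901573869681/193600 ≈ 4.6569e+6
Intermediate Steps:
M(x) = 2*x
q(h) = -38 + h**2 - 10*h (q(h) = (h**2 - 10*h) + 2*(-19) = (h**2 - 10*h) - 38 = -38 + h**2 - 10*h)
4656933 + q(a/(-1760)) = 4656933 + (-38 + (-964/(-1760))**2 - (-9640)/(-1760)) = 4656933 + (-38 + (-964*(-1/1760))**2 - (-9640)*(-1)/1760) = 4656933 + (-38 + (241/440)**2 - 10*241/440) = 4656933 + (-38 + 58081/193600 - 241/44) = 4656933 - 8359119/193600 = 901573869681/193600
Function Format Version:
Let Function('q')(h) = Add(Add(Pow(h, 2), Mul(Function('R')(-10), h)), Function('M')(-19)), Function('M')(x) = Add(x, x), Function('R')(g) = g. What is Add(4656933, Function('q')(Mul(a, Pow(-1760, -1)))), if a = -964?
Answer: Rational(901573869681, 193600) ≈ 4.6569e+6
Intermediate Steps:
Function('M')(x) = Mul(2, x)
Function('q')(h) = Add(-38, Pow(h, 2), Mul(-10, h)) (Function('q')(h) = Add(Add(Pow(h, 2), Mul(-10, h)), Mul(2, -19)) = Add(Add(Pow(h, 2), Mul(-10, h)), -38) = Add(-38, Pow(h, 2), Mul(-10, h)))
Add(4656933, Function('q')(Mul(a, Pow(-1760, -1)))) = Add(4656933, Add(-38, Pow(Mul(-964, Pow(-1760, -1)), 2), Mul(-10, Mul(-964, Pow(-1760, -1))))) = Add(4656933, Add(-38, Pow(Mul(-964, Rational(-1, 1760)), 2), Mul(-10, Mul(-964, Rational(-1, 1760))))) = Add(4656933, Add(-38, Pow(Rational(241, 440), 2), Mul(-10, Rational(241, 440)))) = Add(4656933, Add(-38, Rational(58081, 193600), Rational(-241, 44))) = Add(4656933, Rational(-8359119, 193600)) = Rational(901573869681, 193600)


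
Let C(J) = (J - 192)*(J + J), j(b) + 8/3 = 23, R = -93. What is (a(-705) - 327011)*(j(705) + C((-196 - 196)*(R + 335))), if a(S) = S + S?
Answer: -17769006164907665/3 ≈ -5.9230e+15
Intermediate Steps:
j(b) = 61/3 (j(b) = -8/3 + 23 = 61/3)
C(J) = 2*J*(-192 + J) (C(J) = (-192 + J)*(2*J) = 2*J*(-192 + J))
a(S) = 2*S
(a(-705) - 327011)*(j(705) + C((-196 - 196)*(R + 335))) = (2*(-705) - 327011)*(61/3 + 2*((-196 - 196)*(-93 + 335))*(-192 + (-196 - 196)*(-93 + 335))) = (-1410 - 327011)*(61/3 + 2*(-392*242)*(-192 - 392*242)) = -328421*(61/3 + 2*(-94864)*(-192 - 94864)) = -328421*(61/3 + 2*(-94864)*(-95056)) = -328421*(61/3 + 18034784768) = -328421*54104354365/3 = -17769006164907665/3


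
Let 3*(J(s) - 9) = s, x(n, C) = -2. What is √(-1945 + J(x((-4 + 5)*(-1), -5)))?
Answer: I*√17430/3 ≈ 44.008*I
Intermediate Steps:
J(s) = 9 + s/3
√(-1945 + J(x((-4 + 5)*(-1), -5))) = √(-1945 + (9 + (⅓)*(-2))) = √(-1945 + (9 - ⅔)) = √(-1945 + 25/3) = √(-5810/3) = I*√17430/3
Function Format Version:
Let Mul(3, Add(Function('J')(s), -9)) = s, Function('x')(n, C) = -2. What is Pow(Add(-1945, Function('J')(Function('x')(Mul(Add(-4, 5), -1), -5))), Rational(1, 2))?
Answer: Mul(Rational(1, 3), I, Pow(17430, Rational(1, 2))) ≈ Mul(44.008, I)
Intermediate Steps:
Function('J')(s) = Add(9, Mul(Rational(1, 3), s))
Pow(Add(-1945, Function('J')(Function('x')(Mul(Add(-4, 5), -1), -5))), Rational(1, 2)) = Pow(Add(-1945, Add(9, Mul(Rational(1, 3), -2))), Rational(1, 2)) = Pow(Add(-1945, Add(9, Rational(-2, 3))), Rational(1, 2)) = Pow(Add(-1945, Rational(25, 3)), Rational(1, 2)) = Pow(Rational(-5810, 3), Rational(1, 2)) = Mul(Rational(1, 3), I, Pow(17430, Rational(1, 2)))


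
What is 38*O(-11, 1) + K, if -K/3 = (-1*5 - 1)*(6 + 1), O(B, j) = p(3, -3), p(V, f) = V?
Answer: 240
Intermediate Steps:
O(B, j) = 3
K = 126 (K = -3*(-1*5 - 1)*(6 + 1) = -3*(-5 - 1)*7 = -(-18)*7 = -3*(-42) = 126)
38*O(-11, 1) + K = 38*3 + 126 = 114 + 126 = 240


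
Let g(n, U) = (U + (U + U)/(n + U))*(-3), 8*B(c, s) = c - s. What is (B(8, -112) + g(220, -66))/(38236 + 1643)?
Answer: 503/93051 ≈ 0.0054056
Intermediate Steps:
B(c, s) = -s/8 + c/8 (B(c, s) = (c - s)/8 = -s/8 + c/8)
g(n, U) = -3*U - 6*U/(U + n) (g(n, U) = (U + (2*U)/(U + n))*(-3) = (U + 2*U/(U + n))*(-3) = -3*U - 6*U/(U + n))
(B(8, -112) + g(220, -66))/(38236 + 1643) = ((-⅛*(-112) + (⅛)*8) - 3*(-66)*(2 - 66 + 220)/(-66 + 220))/(38236 + 1643) = ((14 + 1) - 3*(-66)*156/154)/39879 = (15 - 3*(-66)*1/154*156)*(1/39879) = (15 + 1404/7)*(1/39879) = (1509/7)*(1/39879) = 503/93051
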